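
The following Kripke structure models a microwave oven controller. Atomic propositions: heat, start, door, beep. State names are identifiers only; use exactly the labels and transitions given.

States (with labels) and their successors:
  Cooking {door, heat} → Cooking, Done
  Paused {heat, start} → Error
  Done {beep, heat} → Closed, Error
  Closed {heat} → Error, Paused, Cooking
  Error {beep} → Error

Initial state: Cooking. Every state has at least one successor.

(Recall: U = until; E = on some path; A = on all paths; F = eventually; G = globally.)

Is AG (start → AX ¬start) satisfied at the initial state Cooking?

States satisfying start → AX ¬start: {Cooking, Paused, Done, Closed, Error}.
States satisfying AG (start → AX ¬start): {Cooking, Paused, Done, Closed, Error}.
Every state reachable from Cooking satisfies start → AX ¬start.
Cooking ∈ Sat(AG (start → AX ¬start)).

Yes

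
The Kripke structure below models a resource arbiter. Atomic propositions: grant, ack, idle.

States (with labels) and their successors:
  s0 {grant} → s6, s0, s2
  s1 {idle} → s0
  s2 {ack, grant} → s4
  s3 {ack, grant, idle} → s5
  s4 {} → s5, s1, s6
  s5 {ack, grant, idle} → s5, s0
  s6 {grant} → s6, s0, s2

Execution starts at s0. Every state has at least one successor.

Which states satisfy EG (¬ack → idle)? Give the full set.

{s3, s5}

States satisfying ¬ack → idle: {s1, s2, s3, s5}.
States satisfying EG (¬ack → idle): {s3, s5}.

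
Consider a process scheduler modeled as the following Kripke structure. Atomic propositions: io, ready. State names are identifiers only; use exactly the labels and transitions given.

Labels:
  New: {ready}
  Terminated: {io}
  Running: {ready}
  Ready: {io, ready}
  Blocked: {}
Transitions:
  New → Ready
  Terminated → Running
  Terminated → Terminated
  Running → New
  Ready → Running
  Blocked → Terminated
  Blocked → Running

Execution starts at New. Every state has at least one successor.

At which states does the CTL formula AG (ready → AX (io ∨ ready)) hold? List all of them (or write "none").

{New, Terminated, Running, Ready, Blocked}

States satisfying ready → AX (io ∨ ready): {New, Terminated, Running, Ready, Blocked}.
States satisfying AG (ready → AX (io ∨ ready)): {New, Terminated, Running, Ready, Blocked}.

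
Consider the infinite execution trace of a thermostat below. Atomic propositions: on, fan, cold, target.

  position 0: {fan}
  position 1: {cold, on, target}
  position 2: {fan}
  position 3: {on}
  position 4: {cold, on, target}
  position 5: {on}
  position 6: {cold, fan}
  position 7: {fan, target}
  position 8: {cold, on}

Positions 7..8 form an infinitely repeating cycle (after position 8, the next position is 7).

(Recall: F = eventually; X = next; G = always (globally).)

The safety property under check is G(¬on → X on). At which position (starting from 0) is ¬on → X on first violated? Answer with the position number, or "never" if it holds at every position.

6

Check ¬on → X on at each position in order: 0 ✓, 1 ✓, 2 ✓, 3 ✓, 4 ✓, 5 ✓.
At position 6 the labels are {cold, fan} and the next position 7 has {fan, target}, so ¬on → X on is false there. This is the first violation.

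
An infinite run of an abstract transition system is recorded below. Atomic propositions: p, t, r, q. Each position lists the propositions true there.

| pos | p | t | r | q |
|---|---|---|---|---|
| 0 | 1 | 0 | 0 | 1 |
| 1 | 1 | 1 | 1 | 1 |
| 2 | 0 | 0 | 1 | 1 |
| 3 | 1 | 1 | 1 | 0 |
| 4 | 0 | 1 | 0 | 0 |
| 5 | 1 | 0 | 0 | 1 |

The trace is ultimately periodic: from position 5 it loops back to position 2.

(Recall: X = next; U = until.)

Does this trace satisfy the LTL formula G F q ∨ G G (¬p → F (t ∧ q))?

F q holds at every position 0..5, and those are all positions ever visited, so G F q holds.
G (¬p → F (t ∧ q)) must hold at every position from 0 onward. It fails at position 0, so G G (¬p → F (t ∧ q)) is false.
At position 0: G F q is true; G G (¬p → F (t ∧ q)) is false; so G F q ∨ G G (¬p → F (t ∧ q)) is true.

Holds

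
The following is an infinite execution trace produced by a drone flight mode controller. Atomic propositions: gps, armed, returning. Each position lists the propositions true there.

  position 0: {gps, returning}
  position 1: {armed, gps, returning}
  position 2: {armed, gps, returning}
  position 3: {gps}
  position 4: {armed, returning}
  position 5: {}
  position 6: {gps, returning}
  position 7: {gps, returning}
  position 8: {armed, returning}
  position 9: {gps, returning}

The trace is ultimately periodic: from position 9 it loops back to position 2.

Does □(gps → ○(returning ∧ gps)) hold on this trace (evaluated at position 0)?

No

gps → ○(returning ∧ gps) must hold at every position from 0 onward. It fails at position 2, so □(gps → ○(returning ∧ gps)) is false.
Positions where gps holds: 0, 1, 2, 3, 6, 7, 9.
Check ○(returning ∧ gps) at each: 0→ok, 1→ok, 2→fails, 3→fails, 6→ok, 7→fails, 9→ok.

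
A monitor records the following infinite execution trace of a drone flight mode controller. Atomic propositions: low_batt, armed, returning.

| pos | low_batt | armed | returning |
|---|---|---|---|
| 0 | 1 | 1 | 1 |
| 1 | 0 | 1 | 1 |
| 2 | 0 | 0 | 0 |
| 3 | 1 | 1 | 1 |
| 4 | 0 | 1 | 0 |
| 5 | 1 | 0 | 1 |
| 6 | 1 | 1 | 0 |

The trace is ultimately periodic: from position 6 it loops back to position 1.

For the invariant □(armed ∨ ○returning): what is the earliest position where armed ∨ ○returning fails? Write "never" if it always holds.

Check armed ∨ ○returning at each position in order: 0 ✓, 1 ✓, 2 ✓, 3 ✓, 4 ✓.
At position 5 the labels are {low_batt, returning} and the next position 6 has {armed, low_batt}, so armed ∨ ○returning is false there. This is the first violation.

5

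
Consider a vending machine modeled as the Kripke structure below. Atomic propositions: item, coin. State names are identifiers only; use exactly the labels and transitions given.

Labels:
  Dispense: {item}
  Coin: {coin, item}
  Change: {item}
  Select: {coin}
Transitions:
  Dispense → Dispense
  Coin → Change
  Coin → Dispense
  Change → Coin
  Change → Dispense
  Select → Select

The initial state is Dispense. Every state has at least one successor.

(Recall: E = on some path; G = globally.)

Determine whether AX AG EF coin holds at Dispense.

Violated

States satisfying AG EF coin: {Select}.
States satisfying AX AG EF coin: {Select}.
Dispense ∉ Sat(AX AG EF coin).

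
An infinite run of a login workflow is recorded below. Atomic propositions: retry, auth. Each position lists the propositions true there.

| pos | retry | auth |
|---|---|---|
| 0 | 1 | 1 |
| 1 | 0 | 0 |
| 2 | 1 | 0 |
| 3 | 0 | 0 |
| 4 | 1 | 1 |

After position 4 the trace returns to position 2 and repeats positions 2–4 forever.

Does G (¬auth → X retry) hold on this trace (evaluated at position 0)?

¬auth → X retry must hold at every position from 0 onward. It fails at position 2, so G (¬auth → X retry) is false.
Positions where ¬auth holds: 1, 2, 3.
Check X retry at each: 1→ok, 2→fails, 3→ok.

No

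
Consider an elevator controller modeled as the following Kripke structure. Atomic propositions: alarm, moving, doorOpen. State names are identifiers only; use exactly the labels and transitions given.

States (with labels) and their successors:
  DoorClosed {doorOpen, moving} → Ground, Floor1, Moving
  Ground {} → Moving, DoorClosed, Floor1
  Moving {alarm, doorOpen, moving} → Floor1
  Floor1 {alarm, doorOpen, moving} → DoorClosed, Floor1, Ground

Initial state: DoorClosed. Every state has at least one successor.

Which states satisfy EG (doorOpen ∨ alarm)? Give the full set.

{DoorClosed, Moving, Floor1}

States satisfying doorOpen ∨ alarm: {DoorClosed, Moving, Floor1}.
States satisfying EG (doorOpen ∨ alarm): {DoorClosed, Moving, Floor1}.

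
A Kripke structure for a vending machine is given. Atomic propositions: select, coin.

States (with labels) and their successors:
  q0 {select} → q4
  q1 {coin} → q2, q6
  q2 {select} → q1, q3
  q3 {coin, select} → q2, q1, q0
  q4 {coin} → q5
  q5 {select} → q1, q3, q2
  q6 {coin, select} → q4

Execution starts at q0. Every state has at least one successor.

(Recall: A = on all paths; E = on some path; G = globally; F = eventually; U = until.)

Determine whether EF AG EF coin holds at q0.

States satisfying AG EF coin: {q0, q1, q2, q3, q4, q5, q6}.
States satisfying EF AG EF coin: {q0, q1, q2, q3, q4, q5, q6}.
Some path from q0 reaches a state where AG EF coin holds.
q0 ∈ Sat(EF AG EF coin).

Yes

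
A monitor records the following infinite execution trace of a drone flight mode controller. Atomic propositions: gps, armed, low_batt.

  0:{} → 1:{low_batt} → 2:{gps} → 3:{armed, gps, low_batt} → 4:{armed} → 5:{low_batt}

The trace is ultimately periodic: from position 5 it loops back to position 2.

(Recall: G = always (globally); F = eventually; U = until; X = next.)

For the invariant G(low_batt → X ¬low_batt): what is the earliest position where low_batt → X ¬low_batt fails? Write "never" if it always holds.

low_batt → X ¬low_batt holds at every position 0..5, and those are all the positions the trace ever visits, so the invariant G(low_batt → X ¬low_batt) is never violated.

never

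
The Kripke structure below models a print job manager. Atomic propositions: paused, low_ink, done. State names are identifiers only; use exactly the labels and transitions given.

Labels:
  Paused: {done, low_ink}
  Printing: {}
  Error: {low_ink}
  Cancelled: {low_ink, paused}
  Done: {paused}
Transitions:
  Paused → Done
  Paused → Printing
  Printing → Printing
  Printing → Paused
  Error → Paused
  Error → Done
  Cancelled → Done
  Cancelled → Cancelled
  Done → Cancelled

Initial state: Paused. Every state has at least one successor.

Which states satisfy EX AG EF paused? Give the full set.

{Paused, Printing, Error, Cancelled, Done}

States satisfying AG EF paused: {Paused, Printing, Error, Cancelled, Done}.
States satisfying EX AG EF paused: {Paused, Printing, Error, Cancelled, Done}.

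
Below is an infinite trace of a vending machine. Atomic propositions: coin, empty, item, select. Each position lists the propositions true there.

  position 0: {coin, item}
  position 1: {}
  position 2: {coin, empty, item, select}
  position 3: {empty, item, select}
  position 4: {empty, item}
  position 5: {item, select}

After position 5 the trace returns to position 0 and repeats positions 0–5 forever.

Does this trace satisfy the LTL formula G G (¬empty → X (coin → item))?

Yes

G (¬empty → X (coin → item)) holds at every position 0..5, and those are all positions ever visited, so G G (¬empty → X (coin → item)) holds.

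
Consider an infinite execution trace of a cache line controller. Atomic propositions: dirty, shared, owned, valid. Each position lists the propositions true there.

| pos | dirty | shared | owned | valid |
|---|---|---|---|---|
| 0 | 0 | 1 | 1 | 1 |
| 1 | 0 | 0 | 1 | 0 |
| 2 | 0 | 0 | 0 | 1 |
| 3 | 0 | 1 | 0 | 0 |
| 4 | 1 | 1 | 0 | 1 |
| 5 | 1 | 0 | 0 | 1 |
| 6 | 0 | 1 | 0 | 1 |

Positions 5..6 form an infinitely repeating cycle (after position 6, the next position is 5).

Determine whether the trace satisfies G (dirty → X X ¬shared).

No

dirty → X X ¬shared must hold at every position from 0 onward. It fails at position 4, so G (dirty → X X ¬shared) is false.
Positions where dirty holds: 4, 5.
Check X X ¬shared at each: 4→fails, 5→ok.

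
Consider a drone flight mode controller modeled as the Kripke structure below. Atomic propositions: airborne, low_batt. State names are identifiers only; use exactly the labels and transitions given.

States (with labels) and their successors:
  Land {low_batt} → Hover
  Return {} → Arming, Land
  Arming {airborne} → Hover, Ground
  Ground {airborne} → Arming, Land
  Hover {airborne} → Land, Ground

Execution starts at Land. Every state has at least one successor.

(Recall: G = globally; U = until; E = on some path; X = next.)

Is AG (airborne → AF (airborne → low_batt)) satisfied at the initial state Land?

States satisfying airborne → AF (airborne → low_batt): {Land, Return}.
States satisfying AG (airborne → AF (airborne → low_batt)): ∅.
Arming is reachable from Land and violates airborne → AF (airborne → low_batt), so AG fails at Land.
Land ∉ Sat(AG (airborne → AF (airborne → low_batt))).

Violated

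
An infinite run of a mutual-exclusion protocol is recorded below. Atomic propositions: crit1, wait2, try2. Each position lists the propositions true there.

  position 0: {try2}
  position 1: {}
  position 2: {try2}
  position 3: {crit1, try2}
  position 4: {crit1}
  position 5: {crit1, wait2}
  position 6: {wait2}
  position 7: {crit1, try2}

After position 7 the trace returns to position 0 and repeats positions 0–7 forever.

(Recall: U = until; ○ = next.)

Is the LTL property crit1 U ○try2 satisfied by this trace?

Walking from position 0: at position 0, ○try2 has not yet held and crit1 fails, so crit1 U ○try2 is false.

Violated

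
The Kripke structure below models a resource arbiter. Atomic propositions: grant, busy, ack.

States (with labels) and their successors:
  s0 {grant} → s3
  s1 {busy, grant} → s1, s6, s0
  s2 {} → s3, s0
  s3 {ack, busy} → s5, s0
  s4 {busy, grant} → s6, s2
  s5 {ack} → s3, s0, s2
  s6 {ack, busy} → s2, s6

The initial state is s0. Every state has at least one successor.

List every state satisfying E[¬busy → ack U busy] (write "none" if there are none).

States satisfying ¬busy → ack: {s1, s3, s4, s5, s6}.
States satisfying busy: {s1, s3, s4, s6}.
States satisfying E[¬busy → ack U busy]: {s1, s3, s4, s5, s6}.

{s1, s3, s4, s5, s6}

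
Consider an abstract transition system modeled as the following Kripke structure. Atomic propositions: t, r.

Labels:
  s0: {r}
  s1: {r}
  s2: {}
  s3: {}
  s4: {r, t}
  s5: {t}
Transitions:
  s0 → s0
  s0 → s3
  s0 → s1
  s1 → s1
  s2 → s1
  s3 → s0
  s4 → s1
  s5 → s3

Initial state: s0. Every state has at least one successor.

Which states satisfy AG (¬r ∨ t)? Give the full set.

States satisfying ¬r ∨ t: {s2, s3, s4, s5}.
States satisfying AG (¬r ∨ t): ∅.

none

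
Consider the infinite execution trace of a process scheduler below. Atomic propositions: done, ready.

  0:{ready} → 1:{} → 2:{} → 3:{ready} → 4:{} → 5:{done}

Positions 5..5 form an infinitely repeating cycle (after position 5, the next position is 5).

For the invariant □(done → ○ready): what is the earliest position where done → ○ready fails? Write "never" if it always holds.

5

Check done → ○ready at each position in order: 0 ✓, 1 ✓, 2 ✓, 3 ✓, 4 ✓.
At position 5 the labels are {done} and the next position 5 has {done}, so done → ○ready is false there. This is the first violation.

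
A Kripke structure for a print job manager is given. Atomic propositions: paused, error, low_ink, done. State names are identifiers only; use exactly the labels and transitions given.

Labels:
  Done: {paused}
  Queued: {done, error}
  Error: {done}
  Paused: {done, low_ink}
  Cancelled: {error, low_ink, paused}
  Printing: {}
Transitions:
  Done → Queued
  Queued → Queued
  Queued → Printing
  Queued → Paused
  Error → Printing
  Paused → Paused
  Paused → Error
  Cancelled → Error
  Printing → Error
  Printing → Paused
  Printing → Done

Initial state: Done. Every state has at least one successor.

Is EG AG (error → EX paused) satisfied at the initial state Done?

States satisfying AG (error → EX paused): ∅.
States satisfying EG AG (error → EX paused): ∅.
No suitable path/successor from Done witnesses the formula.
Done ∉ Sat(EG AG (error → EX paused)).

Violated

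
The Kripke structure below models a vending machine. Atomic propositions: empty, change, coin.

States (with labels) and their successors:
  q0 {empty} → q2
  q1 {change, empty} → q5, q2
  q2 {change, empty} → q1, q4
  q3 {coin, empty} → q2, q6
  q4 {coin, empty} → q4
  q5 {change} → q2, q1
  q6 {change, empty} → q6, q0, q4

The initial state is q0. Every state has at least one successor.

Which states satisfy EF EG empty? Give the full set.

States satisfying EG empty: {q0, q1, q2, q3, q4, q6}.
States satisfying EF EG empty: {q0, q1, q2, q3, q4, q5, q6}.

{q0, q1, q2, q3, q4, q5, q6}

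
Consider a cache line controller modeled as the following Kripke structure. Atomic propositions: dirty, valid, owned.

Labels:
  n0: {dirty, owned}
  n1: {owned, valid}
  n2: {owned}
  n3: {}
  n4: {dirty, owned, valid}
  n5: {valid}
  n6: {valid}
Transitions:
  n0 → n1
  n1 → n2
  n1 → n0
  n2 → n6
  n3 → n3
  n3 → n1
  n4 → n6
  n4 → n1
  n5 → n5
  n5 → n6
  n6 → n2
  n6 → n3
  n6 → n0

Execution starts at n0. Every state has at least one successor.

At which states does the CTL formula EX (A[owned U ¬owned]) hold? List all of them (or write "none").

States satisfying A[owned U ¬owned]: {n2, n3, n5, n6}.
States satisfying EX (A[owned U ¬owned]): {n1, n2, n3, n4, n5, n6}.

{n1, n2, n3, n4, n5, n6}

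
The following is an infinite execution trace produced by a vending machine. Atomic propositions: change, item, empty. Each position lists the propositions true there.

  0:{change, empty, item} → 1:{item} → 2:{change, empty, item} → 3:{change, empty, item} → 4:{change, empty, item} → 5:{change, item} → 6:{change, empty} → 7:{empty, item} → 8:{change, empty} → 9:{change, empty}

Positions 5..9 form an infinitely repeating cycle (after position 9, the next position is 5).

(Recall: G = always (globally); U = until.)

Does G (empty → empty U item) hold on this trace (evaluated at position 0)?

empty → empty U item holds at every position 0..9, and those are all positions ever visited, so G (empty → empty U item) holds.
Positions where empty holds: 0, 2, 3, 4, 6, 7, 8, 9.
Check empty U item at each: 0→ok, 2→ok, 3→ok, 4→ok, 6→ok, 7→ok, 8→ok, 9→ok.

Satisfied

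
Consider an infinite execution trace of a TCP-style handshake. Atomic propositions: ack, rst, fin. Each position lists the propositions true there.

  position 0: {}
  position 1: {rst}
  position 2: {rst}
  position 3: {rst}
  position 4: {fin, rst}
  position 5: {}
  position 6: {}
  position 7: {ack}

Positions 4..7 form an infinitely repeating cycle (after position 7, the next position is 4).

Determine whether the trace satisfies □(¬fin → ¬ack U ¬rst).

¬fin → ¬ack U ¬rst holds at every position 0..7, and those are all positions ever visited, so □(¬fin → ¬ack U ¬rst) holds.
Positions where ¬fin holds: 0, 1, 2, 3, 5, 6, 7.
Check ¬ack U ¬rst at each: 0→ok, 1→ok, 2→ok, 3→ok, 5→ok, 6→ok, 7→ok.

Satisfied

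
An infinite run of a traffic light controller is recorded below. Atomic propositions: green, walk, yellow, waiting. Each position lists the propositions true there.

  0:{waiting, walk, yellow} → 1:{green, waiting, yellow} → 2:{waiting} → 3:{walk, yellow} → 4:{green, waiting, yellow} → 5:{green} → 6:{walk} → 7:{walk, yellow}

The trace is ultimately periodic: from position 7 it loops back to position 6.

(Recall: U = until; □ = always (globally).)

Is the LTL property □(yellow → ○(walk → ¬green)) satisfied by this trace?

Yes

yellow → ○(walk → ¬green) holds at every position 0..7, and those are all positions ever visited, so □(yellow → ○(walk → ¬green)) holds.
Positions where yellow holds: 0, 1, 3, 4, 7.
Check ○(walk → ¬green) at each: 0→ok, 1→ok, 3→ok, 4→ok, 7→ok.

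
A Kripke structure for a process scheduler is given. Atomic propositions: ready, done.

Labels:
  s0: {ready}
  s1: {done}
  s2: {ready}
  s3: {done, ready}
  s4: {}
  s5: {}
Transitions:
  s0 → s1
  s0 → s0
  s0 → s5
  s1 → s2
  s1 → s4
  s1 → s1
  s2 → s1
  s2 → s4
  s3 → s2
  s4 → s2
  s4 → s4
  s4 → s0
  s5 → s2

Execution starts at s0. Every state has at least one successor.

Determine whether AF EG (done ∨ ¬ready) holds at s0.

States satisfying EG (done ∨ ¬ready): {s1, s4}.
States satisfying AF EG (done ∨ ¬ready): {s1, s2, s3, s4, s5}.
There is a path from s0 along which EG (done ∨ ¬ready) never holds.
s0 ∉ Sat(AF EG (done ∨ ¬ready)).

No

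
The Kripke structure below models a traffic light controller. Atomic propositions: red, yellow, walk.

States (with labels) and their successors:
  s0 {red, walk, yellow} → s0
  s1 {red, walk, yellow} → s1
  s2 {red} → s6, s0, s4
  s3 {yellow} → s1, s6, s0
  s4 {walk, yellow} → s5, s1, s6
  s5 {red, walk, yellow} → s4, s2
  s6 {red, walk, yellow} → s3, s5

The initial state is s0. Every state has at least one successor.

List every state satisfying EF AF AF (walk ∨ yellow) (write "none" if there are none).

{s0, s1, s2, s3, s4, s5, s6}

States satisfying AF AF (walk ∨ yellow): {s0, s1, s2, s3, s4, s5, s6}.
States satisfying EF AF AF (walk ∨ yellow): {s0, s1, s2, s3, s4, s5, s6}.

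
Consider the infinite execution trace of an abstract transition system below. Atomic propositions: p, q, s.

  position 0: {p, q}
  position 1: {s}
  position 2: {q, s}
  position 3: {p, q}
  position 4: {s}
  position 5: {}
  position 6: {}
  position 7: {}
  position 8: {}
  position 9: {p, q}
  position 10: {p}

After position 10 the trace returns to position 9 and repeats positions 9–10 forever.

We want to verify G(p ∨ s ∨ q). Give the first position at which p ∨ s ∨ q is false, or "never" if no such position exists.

5

Check p ∨ s ∨ q at each position in order: 0 ✓, 1 ✓, 2 ✓, 3 ✓, 4 ✓.
At position 5 the labels are {}, so p ∨ s ∨ q is false there. This is the first violation.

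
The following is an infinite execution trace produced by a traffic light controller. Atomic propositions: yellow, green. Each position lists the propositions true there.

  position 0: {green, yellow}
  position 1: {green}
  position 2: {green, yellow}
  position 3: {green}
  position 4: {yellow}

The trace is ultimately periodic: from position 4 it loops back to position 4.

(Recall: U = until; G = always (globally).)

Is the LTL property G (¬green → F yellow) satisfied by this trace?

Holds

¬green → F yellow holds at every position 0..4, and those are all positions ever visited, so G (¬green → F yellow) holds.
Positions where ¬green holds: 4.
Check F yellow at each: 4→ok.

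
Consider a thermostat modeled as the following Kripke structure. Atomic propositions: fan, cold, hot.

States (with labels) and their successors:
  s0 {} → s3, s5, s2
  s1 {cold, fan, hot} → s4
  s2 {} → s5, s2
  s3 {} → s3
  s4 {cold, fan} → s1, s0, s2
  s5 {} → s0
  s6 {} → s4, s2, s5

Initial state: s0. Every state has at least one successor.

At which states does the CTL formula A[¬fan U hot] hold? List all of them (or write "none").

States satisfying ¬fan: {s0, s2, s3, s5, s6}.
States satisfying hot: {s1}.
States satisfying A[¬fan U hot]: {s1}.

{s1}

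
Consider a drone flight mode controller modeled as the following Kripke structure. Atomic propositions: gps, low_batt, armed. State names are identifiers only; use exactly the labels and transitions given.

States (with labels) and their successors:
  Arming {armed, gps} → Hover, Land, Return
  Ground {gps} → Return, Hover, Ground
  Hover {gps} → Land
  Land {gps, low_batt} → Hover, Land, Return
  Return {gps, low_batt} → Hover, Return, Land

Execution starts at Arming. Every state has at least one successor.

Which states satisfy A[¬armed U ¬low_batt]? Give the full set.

{Arming, Ground, Hover}

States satisfying ¬armed: {Ground, Hover, Land, Return}.
States satisfying ¬low_batt: {Arming, Ground, Hover}.
States satisfying A[¬armed U ¬low_batt]: {Arming, Ground, Hover}.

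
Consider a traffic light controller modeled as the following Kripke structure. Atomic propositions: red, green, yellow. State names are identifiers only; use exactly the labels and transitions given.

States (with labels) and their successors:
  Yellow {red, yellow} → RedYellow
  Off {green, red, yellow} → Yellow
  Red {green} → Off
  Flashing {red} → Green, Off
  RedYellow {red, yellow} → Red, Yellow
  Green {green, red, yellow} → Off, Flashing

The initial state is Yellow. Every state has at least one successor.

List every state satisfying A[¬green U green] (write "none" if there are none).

{Off, Red, Flashing, Green}

States satisfying ¬green: {Yellow, Flashing, RedYellow}.
States satisfying green: {Off, Red, Green}.
States satisfying A[¬green U green]: {Off, Red, Flashing, Green}.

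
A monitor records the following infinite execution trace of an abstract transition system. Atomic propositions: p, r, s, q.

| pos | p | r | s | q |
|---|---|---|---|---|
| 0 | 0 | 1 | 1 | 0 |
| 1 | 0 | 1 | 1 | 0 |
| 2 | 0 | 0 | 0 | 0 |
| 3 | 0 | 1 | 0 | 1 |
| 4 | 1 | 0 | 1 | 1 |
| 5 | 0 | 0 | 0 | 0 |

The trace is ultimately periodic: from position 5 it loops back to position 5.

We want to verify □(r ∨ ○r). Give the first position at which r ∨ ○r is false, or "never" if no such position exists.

4

Check r ∨ ○r at each position in order: 0 ✓, 1 ✓, 2 ✓, 3 ✓.
At position 4 the labels are {p, q, s} and the next position 5 has {}, so r ∨ ○r is false there. This is the first violation.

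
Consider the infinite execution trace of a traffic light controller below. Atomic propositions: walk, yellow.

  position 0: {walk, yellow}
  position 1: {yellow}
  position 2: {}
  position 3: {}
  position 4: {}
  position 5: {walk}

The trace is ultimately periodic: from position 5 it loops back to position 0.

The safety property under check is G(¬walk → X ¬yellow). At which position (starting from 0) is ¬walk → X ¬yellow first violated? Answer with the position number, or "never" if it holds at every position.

¬walk → X ¬yellow holds at every position 0..5, and those are all the positions the trace ever visits, so the invariant G(¬walk → X ¬yellow) is never violated.

never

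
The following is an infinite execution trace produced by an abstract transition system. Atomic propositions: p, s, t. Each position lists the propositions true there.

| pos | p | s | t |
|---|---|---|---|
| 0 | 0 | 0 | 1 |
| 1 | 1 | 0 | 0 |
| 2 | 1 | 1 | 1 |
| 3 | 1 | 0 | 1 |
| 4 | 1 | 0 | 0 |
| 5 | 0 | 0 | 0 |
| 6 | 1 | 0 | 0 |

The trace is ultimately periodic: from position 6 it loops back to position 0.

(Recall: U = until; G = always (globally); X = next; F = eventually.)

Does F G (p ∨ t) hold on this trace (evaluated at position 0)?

Does not hold

G (p ∨ t) is false at every position 0..6, so it never becomes true and F G (p ∨ t) fails.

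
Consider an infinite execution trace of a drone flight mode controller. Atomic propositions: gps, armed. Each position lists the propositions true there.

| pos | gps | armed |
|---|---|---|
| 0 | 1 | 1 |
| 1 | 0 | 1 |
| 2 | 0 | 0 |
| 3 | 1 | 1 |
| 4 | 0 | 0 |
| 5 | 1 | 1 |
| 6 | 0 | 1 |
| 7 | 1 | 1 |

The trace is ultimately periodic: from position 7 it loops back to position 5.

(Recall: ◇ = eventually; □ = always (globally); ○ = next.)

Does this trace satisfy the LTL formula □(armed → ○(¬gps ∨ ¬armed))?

armed → ○(¬gps ∨ ¬armed) must hold at every position from 0 onward. It fails at position 6, so □(armed → ○(¬gps ∨ ¬armed)) is false.
Positions where armed holds: 0, 1, 3, 5, 6, 7.
Check ○(¬gps ∨ ¬armed) at each: 0→ok, 1→ok, 3→ok, 5→ok, 6→fails, 7→fails.

Violated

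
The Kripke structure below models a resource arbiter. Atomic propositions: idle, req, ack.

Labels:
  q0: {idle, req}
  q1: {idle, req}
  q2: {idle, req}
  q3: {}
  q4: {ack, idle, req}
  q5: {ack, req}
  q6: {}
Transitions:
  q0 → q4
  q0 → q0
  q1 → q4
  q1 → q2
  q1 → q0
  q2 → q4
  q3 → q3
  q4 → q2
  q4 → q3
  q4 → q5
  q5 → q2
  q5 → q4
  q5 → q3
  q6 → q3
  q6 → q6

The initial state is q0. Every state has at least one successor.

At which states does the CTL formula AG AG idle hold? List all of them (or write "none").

none

States satisfying AG idle: ∅.
States satisfying AG AG idle: ∅.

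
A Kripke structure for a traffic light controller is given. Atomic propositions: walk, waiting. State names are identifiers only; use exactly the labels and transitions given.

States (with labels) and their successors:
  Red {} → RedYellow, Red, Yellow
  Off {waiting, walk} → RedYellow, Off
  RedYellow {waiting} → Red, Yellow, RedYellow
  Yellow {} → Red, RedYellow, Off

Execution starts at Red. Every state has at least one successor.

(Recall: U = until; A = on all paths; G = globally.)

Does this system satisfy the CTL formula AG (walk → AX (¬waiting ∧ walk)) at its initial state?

No

States satisfying walk → AX (¬waiting ∧ walk): {Red, RedYellow, Yellow}.
States satisfying AG (walk → AX (¬waiting ∧ walk)): ∅.
Off is reachable from Red and violates walk → AX (¬waiting ∧ walk), so AG fails at Red.
Red ∉ Sat(AG (walk → AX (¬waiting ∧ walk))).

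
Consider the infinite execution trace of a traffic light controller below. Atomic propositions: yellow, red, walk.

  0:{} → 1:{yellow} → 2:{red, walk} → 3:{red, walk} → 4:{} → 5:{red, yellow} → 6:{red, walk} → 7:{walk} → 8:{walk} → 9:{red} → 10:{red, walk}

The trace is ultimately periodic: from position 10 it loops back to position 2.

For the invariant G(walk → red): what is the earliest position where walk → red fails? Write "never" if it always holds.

Check walk → red at each position in order: 0 ✓, 1 ✓, 2 ✓, 3 ✓, 4 ✓, 5 ✓, 6 ✓.
At position 7 the labels are {walk}, so walk → red is false there. This is the first violation.

7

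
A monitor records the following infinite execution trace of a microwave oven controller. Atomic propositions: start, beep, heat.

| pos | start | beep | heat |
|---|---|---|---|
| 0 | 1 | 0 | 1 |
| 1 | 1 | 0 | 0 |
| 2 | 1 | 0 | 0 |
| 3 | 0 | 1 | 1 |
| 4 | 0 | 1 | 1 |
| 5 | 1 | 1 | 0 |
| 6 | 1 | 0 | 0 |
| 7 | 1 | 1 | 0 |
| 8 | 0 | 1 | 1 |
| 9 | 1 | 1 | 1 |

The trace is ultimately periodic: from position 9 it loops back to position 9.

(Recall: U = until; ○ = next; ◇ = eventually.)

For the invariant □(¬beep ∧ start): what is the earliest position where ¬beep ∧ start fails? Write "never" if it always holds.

3

Check ¬beep ∧ start at each position in order: 0 ✓, 1 ✓, 2 ✓.
At position 3 the labels are {beep, heat}, so ¬beep ∧ start is false there. This is the first violation.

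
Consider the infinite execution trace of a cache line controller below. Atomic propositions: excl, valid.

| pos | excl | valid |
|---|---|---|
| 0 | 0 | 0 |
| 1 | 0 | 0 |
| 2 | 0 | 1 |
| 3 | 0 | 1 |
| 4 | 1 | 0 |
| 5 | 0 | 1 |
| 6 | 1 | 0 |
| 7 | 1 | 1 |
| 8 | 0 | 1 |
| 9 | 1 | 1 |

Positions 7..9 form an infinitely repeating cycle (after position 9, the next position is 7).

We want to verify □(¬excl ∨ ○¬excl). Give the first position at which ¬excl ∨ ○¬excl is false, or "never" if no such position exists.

Check ¬excl ∨ ○¬excl at each position in order: 0 ✓, 1 ✓, 2 ✓, 3 ✓, 4 ✓, 5 ✓.
At position 6 the labels are {excl} and the next position 7 has {excl, valid}, so ¬excl ∨ ○¬excl is false there. This is the first violation.

6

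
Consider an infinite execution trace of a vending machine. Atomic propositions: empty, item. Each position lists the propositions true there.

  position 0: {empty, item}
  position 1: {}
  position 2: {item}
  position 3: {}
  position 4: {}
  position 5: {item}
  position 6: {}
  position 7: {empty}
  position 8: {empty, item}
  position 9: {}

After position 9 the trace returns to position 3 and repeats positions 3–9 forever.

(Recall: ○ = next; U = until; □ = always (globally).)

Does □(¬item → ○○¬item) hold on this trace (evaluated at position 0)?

Violated

¬item → ○○¬item must hold at every position from 0 onward. It fails at position 3, so □(¬item → ○○¬item) is false.
Positions where ¬item holds: 1, 3, 4, 6, 7, 9.
Check ○○¬item at each: 1→ok, 3→fails, 4→ok, 6→fails, 7→ok, 9→ok.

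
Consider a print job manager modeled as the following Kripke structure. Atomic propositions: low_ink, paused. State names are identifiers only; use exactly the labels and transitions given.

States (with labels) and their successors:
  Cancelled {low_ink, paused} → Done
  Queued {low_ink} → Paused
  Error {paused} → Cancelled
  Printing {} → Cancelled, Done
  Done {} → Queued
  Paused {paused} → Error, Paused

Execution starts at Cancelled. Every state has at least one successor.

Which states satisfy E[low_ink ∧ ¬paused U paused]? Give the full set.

{Cancelled, Queued, Error, Paused}

States satisfying low_ink ∧ ¬paused: {Queued}.
States satisfying paused: {Cancelled, Error, Paused}.
States satisfying E[low_ink ∧ ¬paused U paused]: {Cancelled, Queued, Error, Paused}.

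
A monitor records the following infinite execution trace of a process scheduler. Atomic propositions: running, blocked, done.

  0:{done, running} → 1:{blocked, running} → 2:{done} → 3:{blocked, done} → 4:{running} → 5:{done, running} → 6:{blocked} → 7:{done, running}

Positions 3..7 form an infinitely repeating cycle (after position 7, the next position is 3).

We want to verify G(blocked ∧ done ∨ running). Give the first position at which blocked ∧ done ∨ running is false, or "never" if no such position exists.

Check blocked ∧ done ∨ running at each position in order: 0 ✓, 1 ✓.
At position 2 the labels are {done}, so blocked ∧ done ∨ running is false there. This is the first violation.

2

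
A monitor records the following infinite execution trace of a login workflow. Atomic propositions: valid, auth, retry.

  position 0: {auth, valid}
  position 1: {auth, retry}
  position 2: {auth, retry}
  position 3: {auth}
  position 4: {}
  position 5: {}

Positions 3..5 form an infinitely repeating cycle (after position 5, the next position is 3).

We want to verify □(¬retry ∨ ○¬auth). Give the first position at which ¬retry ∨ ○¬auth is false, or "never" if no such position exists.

1

Check ¬retry ∨ ○¬auth at each position in order: 0 ✓.
At position 1 the labels are {auth, retry} and the next position 2 has {auth, retry}, so ¬retry ∨ ○¬auth is false there. This is the first violation.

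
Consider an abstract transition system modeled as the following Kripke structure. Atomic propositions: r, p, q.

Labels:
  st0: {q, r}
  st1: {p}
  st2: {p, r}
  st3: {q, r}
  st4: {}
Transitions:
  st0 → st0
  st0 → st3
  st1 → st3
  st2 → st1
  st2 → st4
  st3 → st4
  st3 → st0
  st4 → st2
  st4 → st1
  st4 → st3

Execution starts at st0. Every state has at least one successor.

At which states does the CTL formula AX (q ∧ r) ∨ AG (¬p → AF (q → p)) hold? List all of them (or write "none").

{st0, st1}

States satisfying q ∧ r: {st0, st3}.
States satisfying AX (q ∧ r): {st0, st1}.
States satisfying ¬p → AF (q → p): {st1, st2, st4}.
States satisfying AG (¬p → AF (q → p)): ∅.
States satisfying AX (q ∧ r) ∨ AG (¬p → AF (q → p)): {st0, st1}.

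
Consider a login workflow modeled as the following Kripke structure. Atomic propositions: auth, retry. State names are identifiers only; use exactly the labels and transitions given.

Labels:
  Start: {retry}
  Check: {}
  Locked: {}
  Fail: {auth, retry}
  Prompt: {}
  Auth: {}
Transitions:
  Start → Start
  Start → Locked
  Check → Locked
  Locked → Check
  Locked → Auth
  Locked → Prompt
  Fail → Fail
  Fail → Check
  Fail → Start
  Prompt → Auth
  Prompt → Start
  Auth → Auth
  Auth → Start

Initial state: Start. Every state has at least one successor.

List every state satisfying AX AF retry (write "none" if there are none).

none

States satisfying AF retry: {Start, Fail}.
States satisfying AX AF retry: ∅.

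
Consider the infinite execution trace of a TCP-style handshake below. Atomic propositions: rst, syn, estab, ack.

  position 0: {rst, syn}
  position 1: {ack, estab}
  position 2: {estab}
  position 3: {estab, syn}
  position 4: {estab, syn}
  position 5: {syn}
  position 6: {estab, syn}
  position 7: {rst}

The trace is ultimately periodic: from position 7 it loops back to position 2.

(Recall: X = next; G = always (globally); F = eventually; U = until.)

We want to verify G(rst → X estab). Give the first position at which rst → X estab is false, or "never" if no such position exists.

rst → X estab holds at every position 0..7, and those are all the positions the trace ever visits, so the invariant G(rst → X estab) is never violated.

never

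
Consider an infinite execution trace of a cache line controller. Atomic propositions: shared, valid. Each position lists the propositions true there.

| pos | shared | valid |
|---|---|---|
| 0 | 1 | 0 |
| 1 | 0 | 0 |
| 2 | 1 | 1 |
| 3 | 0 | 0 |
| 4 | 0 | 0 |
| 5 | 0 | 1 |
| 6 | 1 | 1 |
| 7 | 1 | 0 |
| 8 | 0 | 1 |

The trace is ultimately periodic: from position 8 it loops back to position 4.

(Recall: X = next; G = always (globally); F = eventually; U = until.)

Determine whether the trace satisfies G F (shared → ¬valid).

F (shared → ¬valid) holds at every position 0..8, and those are all positions ever visited, so G F (shared → ¬valid) holds.

Holds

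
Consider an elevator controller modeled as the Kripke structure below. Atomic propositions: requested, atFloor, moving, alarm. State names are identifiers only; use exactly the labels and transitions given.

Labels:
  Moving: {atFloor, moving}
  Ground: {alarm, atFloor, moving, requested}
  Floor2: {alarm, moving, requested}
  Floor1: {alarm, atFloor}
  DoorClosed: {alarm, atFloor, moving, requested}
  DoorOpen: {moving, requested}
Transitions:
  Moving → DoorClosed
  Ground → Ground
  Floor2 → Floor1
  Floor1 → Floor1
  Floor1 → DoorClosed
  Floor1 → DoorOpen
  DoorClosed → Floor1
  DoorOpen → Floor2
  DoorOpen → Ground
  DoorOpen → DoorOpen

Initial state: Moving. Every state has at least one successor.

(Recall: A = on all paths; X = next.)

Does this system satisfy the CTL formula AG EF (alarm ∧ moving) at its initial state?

States satisfying EF (alarm ∧ moving): {Moving, Ground, Floor2, Floor1, DoorClosed, DoorOpen}.
States satisfying AG EF (alarm ∧ moving): {Moving, Ground, Floor2, Floor1, DoorClosed, DoorOpen}.
Every state reachable from Moving satisfies EF (alarm ∧ moving).
Moving ∈ Sat(AG EF (alarm ∧ moving)).

Satisfied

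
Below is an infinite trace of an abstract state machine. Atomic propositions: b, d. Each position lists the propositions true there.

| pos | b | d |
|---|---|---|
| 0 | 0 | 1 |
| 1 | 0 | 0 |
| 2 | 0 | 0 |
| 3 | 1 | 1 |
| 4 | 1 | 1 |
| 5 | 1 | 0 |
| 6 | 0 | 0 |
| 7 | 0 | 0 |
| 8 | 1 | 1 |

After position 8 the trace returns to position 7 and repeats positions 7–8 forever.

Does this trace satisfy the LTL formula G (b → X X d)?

b → X X d must hold at every position from 0 onward. It fails at position 3, so G (b → X X d) is false.
Positions where b holds: 3, 4, 5, 8.
Check X X d at each: 3→fails, 4→fails, 5→fails, 8→ok.

No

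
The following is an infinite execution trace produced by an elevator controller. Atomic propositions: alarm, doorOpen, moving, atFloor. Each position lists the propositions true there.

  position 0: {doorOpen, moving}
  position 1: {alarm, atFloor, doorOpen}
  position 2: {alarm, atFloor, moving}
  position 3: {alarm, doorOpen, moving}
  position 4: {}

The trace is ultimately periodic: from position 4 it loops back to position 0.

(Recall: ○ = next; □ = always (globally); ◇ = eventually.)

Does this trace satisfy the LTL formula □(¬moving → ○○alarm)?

Holds

¬moving → ○○alarm holds at every position 0..4, and those are all positions ever visited, so □(¬moving → ○○alarm) holds.
Positions where ¬moving holds: 1, 4.
Check ○○alarm at each: 1→ok, 4→ok.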